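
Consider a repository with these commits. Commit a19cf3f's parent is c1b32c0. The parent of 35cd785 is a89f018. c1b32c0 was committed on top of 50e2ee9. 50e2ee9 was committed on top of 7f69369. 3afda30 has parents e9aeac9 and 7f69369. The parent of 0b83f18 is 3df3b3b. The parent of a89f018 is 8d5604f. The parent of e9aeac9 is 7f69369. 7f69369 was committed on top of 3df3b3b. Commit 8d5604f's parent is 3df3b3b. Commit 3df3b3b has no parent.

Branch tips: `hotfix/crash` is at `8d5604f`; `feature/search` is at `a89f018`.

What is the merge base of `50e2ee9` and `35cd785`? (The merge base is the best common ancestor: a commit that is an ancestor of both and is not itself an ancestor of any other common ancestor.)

3df3b3b

Ancestors of 50e2ee9: {3df3b3b, 50e2ee9, 7f69369}.
Ancestors of 35cd785: {35cd785, 3df3b3b, 8d5604f, a89f018}.
Common ancestors: {3df3b3b}.
The only common ancestor is 3df3b3b, so it is the merge base.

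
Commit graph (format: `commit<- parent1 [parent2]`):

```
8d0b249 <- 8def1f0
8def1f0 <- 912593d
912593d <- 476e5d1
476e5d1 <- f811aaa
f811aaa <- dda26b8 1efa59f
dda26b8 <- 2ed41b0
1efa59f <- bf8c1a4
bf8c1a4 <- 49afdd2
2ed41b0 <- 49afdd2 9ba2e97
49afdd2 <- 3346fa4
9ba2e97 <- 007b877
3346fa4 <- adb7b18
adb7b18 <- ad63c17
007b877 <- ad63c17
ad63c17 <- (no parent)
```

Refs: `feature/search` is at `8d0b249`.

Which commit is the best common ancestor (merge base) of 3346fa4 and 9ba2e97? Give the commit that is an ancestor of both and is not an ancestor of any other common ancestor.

Ancestors of 3346fa4: {3346fa4, ad63c17, adb7b18}.
Ancestors of 9ba2e97: {007b877, 9ba2e97, ad63c17}.
Common ancestors: {ad63c17}.
The only common ancestor is ad63c17, so it is the merge base.

ad63c17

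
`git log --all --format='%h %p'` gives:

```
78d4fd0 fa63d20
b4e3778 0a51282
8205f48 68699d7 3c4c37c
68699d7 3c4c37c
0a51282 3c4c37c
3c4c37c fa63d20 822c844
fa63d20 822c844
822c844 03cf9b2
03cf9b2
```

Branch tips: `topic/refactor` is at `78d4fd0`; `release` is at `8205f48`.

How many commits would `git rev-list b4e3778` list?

6

Walking parent pointers from b4e3778: reachable set = {03cf9b2, 0a51282, 3c4c37c, 822c844, b4e3778, fa63d20}.
That is 6 commits.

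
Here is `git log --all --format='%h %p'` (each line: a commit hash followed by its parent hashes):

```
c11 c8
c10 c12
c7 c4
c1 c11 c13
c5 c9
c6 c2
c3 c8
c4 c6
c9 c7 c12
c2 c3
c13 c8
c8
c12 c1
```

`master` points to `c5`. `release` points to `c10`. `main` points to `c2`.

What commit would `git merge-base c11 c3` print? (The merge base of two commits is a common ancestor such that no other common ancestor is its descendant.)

Ancestors of c11: {c11, c8}.
Ancestors of c3: {c3, c8}.
Common ancestors: {c8}.
The only common ancestor is c8, so it is the merge base.

c8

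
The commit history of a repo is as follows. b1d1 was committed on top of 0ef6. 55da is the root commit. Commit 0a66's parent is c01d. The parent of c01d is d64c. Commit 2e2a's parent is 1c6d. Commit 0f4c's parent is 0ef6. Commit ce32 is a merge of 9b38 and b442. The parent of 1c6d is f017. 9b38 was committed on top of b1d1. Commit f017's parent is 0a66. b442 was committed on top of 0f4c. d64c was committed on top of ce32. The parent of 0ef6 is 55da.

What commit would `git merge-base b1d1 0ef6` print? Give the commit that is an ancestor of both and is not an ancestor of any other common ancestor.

0ef6

Ancestors of b1d1: {0ef6, 55da, b1d1}.
Ancestors of 0ef6: {0ef6, 55da}.
Common ancestors: {0ef6, 55da}.
Among these, 0ef6 is not an ancestor of any other common ancestor — it is the merge base.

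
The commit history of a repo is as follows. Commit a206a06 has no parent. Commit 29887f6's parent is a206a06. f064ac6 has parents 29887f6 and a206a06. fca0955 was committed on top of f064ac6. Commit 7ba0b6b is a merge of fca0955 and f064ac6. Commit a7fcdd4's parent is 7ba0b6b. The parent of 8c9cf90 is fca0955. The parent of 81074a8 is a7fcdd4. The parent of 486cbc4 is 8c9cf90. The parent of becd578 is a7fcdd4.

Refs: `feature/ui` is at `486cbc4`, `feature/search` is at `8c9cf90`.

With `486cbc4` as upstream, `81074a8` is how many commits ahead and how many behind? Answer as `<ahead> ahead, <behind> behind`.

Reachable from 81074a8: {29887f6, 7ba0b6b, 81074a8, a206a06, a7fcdd4, f064ac6, fca0955}.
Reachable from 486cbc4: {29887f6, 486cbc4, 8c9cf90, a206a06, f064ac6, fca0955}.
Only in 81074a8's history (ahead): {7ba0b6b, 81074a8, a7fcdd4} — 3.
Only in 486cbc4's history (behind): {486cbc4, 8c9cf90} — 2.

3 ahead, 2 behind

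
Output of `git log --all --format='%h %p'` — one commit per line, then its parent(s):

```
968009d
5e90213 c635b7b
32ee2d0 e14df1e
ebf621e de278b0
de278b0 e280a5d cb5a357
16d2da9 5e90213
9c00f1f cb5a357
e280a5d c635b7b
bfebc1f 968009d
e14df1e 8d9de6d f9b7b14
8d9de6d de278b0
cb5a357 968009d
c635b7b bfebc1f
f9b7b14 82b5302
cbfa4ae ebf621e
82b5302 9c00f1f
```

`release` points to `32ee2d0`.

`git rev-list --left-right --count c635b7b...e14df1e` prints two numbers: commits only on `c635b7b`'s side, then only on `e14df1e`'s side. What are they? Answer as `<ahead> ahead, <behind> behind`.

0 ahead, 8 behind

Reachable from c635b7b: {968009d, bfebc1f, c635b7b}.
Reachable from e14df1e: {82b5302, 8d9de6d, 968009d, 9c00f1f, bfebc1f, c635b7b, cb5a357, de278b0, e14df1e, e280a5d, f9b7b14}.
Only in c635b7b's history (ahead): {} — 0.
Only in e14df1e's history (behind): {82b5302, 8d9de6d, 9c00f1f, cb5a357, de278b0, e14df1e, e280a5d, f9b7b14} — 8.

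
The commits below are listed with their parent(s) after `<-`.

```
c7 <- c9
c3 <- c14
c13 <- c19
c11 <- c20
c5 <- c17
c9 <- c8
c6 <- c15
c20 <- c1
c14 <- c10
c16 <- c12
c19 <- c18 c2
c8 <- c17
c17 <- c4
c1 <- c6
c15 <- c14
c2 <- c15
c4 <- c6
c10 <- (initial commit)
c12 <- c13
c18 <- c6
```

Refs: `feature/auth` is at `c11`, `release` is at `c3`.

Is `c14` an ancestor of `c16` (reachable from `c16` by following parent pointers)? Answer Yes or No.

Yes

Ancestors of c16 (commits reachable by following parents): {c10, c12, c13, c14, c15, c16, c18, c19, c2, c6}.
c14 is in that set, so it is an ancestor of c16.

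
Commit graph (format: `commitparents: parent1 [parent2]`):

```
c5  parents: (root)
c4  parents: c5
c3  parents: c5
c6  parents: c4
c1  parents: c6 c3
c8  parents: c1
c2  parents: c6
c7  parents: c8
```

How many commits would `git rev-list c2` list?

4

Walking parent pointers from c2: reachable set = {c2, c4, c5, c6}.
That is 4 commits.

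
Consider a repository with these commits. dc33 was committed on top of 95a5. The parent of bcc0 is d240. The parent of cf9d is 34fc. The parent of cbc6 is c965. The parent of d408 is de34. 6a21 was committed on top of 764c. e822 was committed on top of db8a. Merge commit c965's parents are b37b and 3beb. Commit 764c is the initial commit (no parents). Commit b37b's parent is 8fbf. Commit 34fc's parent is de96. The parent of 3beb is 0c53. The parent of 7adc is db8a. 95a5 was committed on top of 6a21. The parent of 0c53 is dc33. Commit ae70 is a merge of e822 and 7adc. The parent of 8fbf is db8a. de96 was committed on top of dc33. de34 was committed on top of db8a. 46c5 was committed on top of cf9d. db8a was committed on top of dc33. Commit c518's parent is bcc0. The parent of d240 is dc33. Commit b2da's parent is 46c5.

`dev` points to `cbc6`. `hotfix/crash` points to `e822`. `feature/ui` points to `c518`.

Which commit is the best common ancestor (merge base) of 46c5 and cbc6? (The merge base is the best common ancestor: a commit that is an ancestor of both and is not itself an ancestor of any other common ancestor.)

dc33

Ancestors of 46c5: {34fc, 46c5, 6a21, 764c, 95a5, cf9d, dc33, de96}.
Ancestors of cbc6: {0c53, 3beb, 6a21, 764c, 8fbf, 95a5, b37b, c965, cbc6, db8a, dc33}.
Common ancestors: {6a21, 764c, 95a5, dc33}.
Among these, dc33 is not an ancestor of any other common ancestor — it is the merge base.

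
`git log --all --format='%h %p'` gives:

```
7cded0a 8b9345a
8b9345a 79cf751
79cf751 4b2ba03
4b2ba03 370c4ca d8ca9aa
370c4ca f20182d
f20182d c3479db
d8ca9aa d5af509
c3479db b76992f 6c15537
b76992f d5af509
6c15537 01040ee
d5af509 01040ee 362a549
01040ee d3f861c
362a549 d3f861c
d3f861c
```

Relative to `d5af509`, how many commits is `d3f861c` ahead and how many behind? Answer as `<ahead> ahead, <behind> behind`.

Reachable from d3f861c: {d3f861c}.
Reachable from d5af509: {01040ee, 362a549, d3f861c, d5af509}.
Only in d3f861c's history (ahead): {} — 0.
Only in d5af509's history (behind): {01040ee, 362a549, d5af509} — 3.

0 ahead, 3 behind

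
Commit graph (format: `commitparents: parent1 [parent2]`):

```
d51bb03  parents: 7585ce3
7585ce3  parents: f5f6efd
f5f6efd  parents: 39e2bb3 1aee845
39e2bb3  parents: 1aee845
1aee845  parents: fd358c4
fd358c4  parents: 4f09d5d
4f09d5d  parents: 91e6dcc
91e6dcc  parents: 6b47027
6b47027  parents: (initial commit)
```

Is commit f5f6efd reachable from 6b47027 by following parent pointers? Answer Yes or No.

No

Ancestors of 6b47027: {6b47027}.
f5f6efd is not in that set, so it is not an ancestor of 6b47027.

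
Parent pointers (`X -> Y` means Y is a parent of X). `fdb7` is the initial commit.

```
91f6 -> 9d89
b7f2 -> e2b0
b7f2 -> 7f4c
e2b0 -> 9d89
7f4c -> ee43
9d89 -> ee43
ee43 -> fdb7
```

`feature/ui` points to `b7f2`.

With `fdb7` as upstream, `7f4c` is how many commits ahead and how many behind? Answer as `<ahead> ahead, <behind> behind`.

Reachable from 7f4c: {7f4c, ee43, fdb7}.
Reachable from fdb7: {fdb7}.
Only in 7f4c's history (ahead): {7f4c, ee43} — 2.
Only in fdb7's history (behind): {} — 0.

2 ahead, 0 behind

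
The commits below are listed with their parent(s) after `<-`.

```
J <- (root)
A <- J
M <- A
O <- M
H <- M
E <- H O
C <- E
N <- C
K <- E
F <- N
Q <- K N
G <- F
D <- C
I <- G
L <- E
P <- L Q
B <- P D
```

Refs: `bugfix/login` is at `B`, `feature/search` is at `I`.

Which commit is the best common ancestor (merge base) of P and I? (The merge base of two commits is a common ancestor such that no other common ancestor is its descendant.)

N

Ancestors of P: {A, C, E, H, J, K, L, M, N, O, P, Q}.
Ancestors of I: {A, C, E, F, G, H, I, J, M, N, O}.
Common ancestors: {A, C, E, H, J, M, N, O}.
Among these, N is not an ancestor of any other common ancestor — it is the merge base.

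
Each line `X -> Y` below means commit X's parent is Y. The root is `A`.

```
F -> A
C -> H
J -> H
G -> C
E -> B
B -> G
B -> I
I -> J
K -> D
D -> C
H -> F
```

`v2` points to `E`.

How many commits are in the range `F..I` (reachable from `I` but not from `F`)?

3

Reachable from I: {A, F, H, I, J}.
Reachable from F: {A, F}.
In I's history but not F's: {H, I, J} — 3 commits.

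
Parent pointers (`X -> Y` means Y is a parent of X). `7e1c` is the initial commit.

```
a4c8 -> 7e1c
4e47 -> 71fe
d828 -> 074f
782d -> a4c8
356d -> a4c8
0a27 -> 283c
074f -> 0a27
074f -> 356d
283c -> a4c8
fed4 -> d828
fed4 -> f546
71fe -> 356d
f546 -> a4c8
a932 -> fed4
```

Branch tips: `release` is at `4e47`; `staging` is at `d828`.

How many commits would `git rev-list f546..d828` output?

5

Reachable from d828: {074f, 0a27, 283c, 356d, 7e1c, a4c8, d828}.
Reachable from f546: {7e1c, a4c8, f546}.
In d828's history but not f546's: {074f, 0a27, 283c, 356d, d828} — 5 commits.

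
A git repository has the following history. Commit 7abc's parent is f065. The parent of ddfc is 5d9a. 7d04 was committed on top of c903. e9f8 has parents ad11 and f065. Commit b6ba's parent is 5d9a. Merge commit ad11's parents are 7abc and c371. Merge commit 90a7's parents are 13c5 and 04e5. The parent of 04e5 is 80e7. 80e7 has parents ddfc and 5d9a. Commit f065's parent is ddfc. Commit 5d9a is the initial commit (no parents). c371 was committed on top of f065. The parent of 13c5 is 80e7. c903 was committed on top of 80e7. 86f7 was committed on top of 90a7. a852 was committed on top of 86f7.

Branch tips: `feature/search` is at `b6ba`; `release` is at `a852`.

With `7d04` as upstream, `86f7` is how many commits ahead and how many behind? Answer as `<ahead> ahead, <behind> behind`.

4 ahead, 2 behind

Reachable from 86f7: {04e5, 13c5, 5d9a, 80e7, 86f7, 90a7, ddfc}.
Reachable from 7d04: {5d9a, 7d04, 80e7, c903, ddfc}.
Only in 86f7's history (ahead): {04e5, 13c5, 86f7, 90a7} — 4.
Only in 7d04's history (behind): {7d04, c903} — 2.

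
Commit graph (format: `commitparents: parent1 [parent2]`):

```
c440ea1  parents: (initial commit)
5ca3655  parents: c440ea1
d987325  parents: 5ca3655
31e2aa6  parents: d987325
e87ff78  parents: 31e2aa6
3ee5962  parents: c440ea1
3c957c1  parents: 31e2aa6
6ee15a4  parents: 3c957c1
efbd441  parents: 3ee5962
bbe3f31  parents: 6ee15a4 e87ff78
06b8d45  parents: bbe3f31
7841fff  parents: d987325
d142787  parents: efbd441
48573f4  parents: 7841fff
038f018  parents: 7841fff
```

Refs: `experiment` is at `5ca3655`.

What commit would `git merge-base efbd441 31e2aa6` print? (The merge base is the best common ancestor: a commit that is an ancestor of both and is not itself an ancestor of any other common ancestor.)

Ancestors of efbd441: {3ee5962, c440ea1, efbd441}.
Ancestors of 31e2aa6: {31e2aa6, 5ca3655, c440ea1, d987325}.
Common ancestors: {c440ea1}.
The only common ancestor is c440ea1, so it is the merge base.

c440ea1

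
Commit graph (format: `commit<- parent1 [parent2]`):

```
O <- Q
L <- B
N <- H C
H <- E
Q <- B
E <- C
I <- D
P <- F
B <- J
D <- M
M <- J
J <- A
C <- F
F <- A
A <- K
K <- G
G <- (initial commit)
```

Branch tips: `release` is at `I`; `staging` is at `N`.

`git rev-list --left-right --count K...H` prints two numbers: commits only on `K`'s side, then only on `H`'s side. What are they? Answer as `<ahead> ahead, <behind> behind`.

Reachable from K: {G, K}.
Reachable from H: {A, C, E, F, G, H, K}.
Only in K's history (ahead): {} — 0.
Only in H's history (behind): {A, C, E, F, H} — 5.

0 ahead, 5 behind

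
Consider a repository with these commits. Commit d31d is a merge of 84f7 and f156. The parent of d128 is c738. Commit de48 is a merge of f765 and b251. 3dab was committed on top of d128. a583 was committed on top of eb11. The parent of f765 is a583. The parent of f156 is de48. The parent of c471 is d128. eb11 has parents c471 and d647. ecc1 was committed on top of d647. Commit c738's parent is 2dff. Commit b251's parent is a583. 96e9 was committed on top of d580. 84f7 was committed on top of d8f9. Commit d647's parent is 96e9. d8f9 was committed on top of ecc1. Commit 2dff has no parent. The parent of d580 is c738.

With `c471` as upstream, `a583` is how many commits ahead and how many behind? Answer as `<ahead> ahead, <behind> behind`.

Reachable from a583: {2dff, 96e9, a583, c471, c738, d128, d580, d647, eb11}.
Reachable from c471: {2dff, c471, c738, d128}.
Only in a583's history (ahead): {96e9, a583, d580, d647, eb11} — 5.
Only in c471's history (behind): {} — 0.

5 ahead, 0 behind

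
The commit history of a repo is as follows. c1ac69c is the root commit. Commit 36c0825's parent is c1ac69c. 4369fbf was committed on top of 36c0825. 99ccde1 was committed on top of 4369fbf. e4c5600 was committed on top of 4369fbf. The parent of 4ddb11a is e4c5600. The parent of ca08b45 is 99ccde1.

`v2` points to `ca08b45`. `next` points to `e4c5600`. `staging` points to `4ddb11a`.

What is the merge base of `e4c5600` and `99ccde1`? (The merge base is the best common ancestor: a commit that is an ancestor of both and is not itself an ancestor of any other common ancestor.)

Ancestors of e4c5600: {36c0825, 4369fbf, c1ac69c, e4c5600}.
Ancestors of 99ccde1: {36c0825, 4369fbf, 99ccde1, c1ac69c}.
Common ancestors: {36c0825, 4369fbf, c1ac69c}.
Among these, 4369fbf is not an ancestor of any other common ancestor — it is the merge base.

4369fbf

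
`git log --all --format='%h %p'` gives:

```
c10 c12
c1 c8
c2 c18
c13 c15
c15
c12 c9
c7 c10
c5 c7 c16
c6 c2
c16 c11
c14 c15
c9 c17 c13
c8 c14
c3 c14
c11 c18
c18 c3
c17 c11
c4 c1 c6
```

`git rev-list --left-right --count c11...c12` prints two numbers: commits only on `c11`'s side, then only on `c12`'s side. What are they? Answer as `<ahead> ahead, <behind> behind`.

0 ahead, 4 behind

Reachable from c11: {c11, c14, c15, c18, c3}.
Reachable from c12: {c11, c12, c13, c14, c15, c17, c18, c3, c9}.
Only in c11's history (ahead): {} — 0.
Only in c12's history (behind): {c12, c13, c17, c9} — 4.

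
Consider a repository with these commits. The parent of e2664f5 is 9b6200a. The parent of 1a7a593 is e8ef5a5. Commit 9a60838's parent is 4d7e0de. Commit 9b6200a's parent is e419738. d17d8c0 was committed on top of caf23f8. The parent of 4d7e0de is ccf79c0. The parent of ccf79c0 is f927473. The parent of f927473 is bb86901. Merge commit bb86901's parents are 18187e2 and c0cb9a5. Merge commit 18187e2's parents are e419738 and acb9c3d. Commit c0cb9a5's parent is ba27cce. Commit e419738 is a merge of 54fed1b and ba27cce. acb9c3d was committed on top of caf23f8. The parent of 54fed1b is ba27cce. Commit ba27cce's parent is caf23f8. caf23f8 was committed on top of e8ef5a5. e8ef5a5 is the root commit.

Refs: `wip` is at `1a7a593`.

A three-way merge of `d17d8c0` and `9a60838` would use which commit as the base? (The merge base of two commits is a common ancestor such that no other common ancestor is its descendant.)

caf23f8

Ancestors of d17d8c0: {caf23f8, d17d8c0, e8ef5a5}.
Ancestors of 9a60838: {18187e2, 4d7e0de, 54fed1b, 9a60838, acb9c3d, ba27cce, bb86901, c0cb9a5, caf23f8, ccf79c0, e419738, e8ef5a5, f927473}.
Common ancestors: {caf23f8, e8ef5a5}.
Among these, caf23f8 is not an ancestor of any other common ancestor — it is the merge base.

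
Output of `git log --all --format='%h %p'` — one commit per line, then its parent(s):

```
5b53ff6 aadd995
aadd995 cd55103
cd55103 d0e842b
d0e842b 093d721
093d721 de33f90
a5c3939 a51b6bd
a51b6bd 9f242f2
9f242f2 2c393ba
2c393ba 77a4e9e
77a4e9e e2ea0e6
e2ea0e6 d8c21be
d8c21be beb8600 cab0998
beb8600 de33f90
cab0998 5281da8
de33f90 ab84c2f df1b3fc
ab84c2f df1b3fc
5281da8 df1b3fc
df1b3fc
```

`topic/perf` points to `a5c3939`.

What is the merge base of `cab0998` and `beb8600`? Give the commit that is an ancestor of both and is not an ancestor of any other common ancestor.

Ancestors of cab0998: {5281da8, cab0998, df1b3fc}.
Ancestors of beb8600: {ab84c2f, beb8600, de33f90, df1b3fc}.
Common ancestors: {df1b3fc}.
The only common ancestor is df1b3fc, so it is the merge base.

df1b3fc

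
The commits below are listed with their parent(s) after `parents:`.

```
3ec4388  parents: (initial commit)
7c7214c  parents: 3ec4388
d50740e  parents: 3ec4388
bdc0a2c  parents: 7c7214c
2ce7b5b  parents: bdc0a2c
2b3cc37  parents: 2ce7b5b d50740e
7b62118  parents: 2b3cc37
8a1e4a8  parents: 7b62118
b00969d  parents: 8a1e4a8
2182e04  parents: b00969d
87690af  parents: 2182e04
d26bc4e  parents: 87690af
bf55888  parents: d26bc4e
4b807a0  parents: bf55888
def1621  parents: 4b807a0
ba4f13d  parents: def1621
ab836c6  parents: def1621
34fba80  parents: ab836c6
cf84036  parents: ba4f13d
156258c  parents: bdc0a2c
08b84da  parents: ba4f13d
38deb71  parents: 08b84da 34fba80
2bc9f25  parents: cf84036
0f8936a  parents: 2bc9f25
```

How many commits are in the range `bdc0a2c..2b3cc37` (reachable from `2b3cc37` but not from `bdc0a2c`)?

3

Reachable from 2b3cc37: {2b3cc37, 2ce7b5b, 3ec4388, 7c7214c, bdc0a2c, d50740e}.
Reachable from bdc0a2c: {3ec4388, 7c7214c, bdc0a2c}.
In 2b3cc37's history but not bdc0a2c's: {2b3cc37, 2ce7b5b, d50740e} — 3 commits.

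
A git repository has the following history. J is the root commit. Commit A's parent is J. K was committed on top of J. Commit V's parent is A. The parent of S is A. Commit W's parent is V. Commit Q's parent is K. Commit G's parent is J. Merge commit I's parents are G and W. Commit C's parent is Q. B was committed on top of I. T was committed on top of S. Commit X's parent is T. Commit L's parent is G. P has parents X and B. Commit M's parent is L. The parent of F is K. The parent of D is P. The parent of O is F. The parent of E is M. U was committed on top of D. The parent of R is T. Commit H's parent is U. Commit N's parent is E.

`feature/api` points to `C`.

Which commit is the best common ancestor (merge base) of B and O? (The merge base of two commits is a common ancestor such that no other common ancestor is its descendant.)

J

Ancestors of B: {A, B, G, I, J, V, W}.
Ancestors of O: {F, J, K, O}.
Common ancestors: {J}.
The only common ancestor is J, so it is the merge base.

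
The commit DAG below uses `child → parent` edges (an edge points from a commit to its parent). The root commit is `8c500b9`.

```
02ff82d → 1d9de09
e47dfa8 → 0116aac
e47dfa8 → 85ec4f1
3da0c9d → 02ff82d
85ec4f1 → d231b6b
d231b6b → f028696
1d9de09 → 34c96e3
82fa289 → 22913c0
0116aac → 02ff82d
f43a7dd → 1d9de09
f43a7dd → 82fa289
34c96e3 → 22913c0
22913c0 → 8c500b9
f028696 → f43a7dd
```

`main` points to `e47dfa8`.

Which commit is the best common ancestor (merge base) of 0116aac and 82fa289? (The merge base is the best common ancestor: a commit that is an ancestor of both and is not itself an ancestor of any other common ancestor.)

Ancestors of 0116aac: {0116aac, 02ff82d, 1d9de09, 22913c0, 34c96e3, 8c500b9}.
Ancestors of 82fa289: {22913c0, 82fa289, 8c500b9}.
Common ancestors: {22913c0, 8c500b9}.
Among these, 22913c0 is not an ancestor of any other common ancestor — it is the merge base.

22913c0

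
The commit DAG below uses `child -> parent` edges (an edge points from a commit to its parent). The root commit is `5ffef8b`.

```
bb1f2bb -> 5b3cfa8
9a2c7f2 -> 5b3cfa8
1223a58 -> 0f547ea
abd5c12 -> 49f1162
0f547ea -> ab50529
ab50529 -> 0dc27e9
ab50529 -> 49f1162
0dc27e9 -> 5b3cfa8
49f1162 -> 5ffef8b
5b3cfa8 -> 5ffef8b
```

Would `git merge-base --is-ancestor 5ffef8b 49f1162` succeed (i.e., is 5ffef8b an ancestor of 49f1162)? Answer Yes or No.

Ancestors of 49f1162 (commits reachable by following parents): {49f1162, 5ffef8b}.
5ffef8b is in that set, so it is an ancestor of 49f1162.

Yes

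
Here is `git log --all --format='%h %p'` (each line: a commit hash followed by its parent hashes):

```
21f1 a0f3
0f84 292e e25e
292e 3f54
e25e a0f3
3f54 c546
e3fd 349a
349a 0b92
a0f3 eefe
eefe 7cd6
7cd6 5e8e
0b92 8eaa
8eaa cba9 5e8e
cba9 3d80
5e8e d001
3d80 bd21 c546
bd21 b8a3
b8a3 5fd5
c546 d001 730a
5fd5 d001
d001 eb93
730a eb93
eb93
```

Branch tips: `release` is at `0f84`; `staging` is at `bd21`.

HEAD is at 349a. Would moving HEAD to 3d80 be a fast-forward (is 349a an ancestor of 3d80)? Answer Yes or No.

A fast-forward from 349a to 3d80 is possible iff 349a is an ancestor of 3d80.
Ancestors of 3d80: {3d80, 5fd5, 730a, b8a3, bd21, c546, d001, eb93}.
349a is not among them, so fast-forward is not possible.

No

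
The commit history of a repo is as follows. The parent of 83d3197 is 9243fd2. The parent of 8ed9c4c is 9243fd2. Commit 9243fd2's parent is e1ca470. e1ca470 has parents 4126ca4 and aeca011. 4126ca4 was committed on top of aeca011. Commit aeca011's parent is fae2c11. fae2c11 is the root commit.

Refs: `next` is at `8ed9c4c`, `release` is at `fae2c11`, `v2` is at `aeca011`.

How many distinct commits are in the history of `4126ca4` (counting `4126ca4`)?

3

Walking parent pointers from 4126ca4: reachable set = {4126ca4, aeca011, fae2c11}.
That is 3 commits.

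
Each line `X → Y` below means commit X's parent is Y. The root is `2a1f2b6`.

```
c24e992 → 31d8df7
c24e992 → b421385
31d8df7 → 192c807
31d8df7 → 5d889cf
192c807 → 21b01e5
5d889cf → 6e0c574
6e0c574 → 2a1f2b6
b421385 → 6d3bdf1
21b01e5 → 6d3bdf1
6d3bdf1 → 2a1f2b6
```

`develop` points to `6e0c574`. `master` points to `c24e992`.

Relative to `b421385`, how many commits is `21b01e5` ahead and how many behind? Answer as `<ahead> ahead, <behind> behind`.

Reachable from 21b01e5: {21b01e5, 2a1f2b6, 6d3bdf1}.
Reachable from b421385: {2a1f2b6, 6d3bdf1, b421385}.
Only in 21b01e5's history (ahead): {21b01e5} — 1.
Only in b421385's history (behind): {b421385} — 1.

1 ahead, 1 behind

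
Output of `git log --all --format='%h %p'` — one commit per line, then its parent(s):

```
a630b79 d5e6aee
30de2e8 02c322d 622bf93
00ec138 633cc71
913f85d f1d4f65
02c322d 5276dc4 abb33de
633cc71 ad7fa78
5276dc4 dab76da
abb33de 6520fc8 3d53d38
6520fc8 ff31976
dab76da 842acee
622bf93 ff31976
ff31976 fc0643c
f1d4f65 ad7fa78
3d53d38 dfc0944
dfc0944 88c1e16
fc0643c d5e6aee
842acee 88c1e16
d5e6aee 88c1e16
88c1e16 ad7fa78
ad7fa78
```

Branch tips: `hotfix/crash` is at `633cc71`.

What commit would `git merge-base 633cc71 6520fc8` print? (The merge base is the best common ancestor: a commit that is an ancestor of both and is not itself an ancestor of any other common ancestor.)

Ancestors of 633cc71: {633cc71, ad7fa78}.
Ancestors of 6520fc8: {6520fc8, 88c1e16, ad7fa78, d5e6aee, fc0643c, ff31976}.
Common ancestors: {ad7fa78}.
The only common ancestor is ad7fa78, so it is the merge base.

ad7fa78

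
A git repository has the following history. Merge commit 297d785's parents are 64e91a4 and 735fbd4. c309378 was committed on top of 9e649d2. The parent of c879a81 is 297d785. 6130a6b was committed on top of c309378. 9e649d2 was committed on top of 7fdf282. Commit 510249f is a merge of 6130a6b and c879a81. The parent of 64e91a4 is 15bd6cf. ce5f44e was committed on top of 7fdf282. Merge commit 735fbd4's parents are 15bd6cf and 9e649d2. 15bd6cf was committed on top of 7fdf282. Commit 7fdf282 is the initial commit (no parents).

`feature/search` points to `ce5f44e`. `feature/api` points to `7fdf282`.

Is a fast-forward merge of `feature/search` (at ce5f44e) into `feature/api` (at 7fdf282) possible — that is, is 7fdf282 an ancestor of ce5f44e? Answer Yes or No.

A fast-forward from 7fdf282 to ce5f44e is possible iff 7fdf282 is an ancestor of ce5f44e.
Ancestors of ce5f44e: {7fdf282, ce5f44e}.
7fdf282 is among them, so fast-forward is possible.

Yes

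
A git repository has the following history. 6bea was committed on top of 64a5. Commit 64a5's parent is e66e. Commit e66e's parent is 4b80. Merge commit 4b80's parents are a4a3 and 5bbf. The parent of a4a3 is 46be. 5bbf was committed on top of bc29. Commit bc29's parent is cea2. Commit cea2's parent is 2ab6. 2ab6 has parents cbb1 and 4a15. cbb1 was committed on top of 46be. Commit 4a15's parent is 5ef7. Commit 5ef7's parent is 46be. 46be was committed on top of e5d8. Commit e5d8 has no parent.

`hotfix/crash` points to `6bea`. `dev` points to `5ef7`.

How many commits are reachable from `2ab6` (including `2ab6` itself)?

Walking parent pointers from 2ab6: reachable set = {2ab6, 46be, 4a15, 5ef7, cbb1, e5d8}.
That is 6 commits.

6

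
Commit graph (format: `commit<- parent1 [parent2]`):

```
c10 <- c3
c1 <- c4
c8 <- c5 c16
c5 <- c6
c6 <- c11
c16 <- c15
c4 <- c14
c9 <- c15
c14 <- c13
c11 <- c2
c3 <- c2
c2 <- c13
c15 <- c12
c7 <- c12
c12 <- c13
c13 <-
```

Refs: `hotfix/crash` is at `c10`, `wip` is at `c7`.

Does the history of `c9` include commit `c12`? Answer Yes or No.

Yes

Ancestors of c9 (commits reachable by following parents): {c12, c13, c15, c9}.
c12 is in that set, so it is an ancestor of c9.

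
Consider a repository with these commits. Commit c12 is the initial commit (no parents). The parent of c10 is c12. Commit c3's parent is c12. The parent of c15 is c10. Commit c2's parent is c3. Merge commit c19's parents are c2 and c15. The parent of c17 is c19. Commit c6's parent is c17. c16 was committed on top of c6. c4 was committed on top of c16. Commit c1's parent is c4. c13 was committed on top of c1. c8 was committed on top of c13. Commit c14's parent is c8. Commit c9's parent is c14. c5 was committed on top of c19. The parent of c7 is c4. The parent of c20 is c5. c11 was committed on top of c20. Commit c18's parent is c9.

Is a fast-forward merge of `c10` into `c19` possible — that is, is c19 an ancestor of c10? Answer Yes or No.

A fast-forward from c19 to c10 is possible iff c19 is an ancestor of c10.
Ancestors of c10: {c10, c12}.
c19 is not among them, so fast-forward is not possible.

No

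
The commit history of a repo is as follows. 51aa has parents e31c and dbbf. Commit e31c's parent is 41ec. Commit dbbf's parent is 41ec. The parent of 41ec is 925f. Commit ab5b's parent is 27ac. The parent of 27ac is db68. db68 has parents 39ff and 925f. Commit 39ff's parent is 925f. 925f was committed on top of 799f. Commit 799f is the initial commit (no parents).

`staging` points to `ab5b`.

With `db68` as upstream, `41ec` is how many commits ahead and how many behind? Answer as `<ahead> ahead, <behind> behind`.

Reachable from 41ec: {41ec, 799f, 925f}.
Reachable from db68: {39ff, 799f, 925f, db68}.
Only in 41ec's history (ahead): {41ec} — 1.
Only in db68's history (behind): {39ff, db68} — 2.

1 ahead, 2 behind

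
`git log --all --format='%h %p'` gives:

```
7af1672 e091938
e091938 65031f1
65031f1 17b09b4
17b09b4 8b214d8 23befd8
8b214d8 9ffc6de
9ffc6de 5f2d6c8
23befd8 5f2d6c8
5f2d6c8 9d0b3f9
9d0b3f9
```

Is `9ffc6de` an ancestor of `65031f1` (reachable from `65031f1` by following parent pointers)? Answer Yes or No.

Yes

Ancestors of 65031f1 (commits reachable by following parents): {17b09b4, 23befd8, 5f2d6c8, 65031f1, 8b214d8, 9d0b3f9, 9ffc6de}.
9ffc6de is in that set, so it is an ancestor of 65031f1.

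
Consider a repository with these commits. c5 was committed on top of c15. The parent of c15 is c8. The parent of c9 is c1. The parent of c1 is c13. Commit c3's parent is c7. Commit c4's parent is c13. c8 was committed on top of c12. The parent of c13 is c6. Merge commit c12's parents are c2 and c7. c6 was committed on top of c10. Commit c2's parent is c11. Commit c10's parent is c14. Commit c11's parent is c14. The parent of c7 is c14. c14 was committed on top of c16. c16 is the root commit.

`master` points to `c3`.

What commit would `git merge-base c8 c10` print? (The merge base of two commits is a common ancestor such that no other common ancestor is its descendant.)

c14

Ancestors of c8: {c11, c12, c14, c16, c2, c7, c8}.
Ancestors of c10: {c10, c14, c16}.
Common ancestors: {c14, c16}.
Among these, c14 is not an ancestor of any other common ancestor — it is the merge base.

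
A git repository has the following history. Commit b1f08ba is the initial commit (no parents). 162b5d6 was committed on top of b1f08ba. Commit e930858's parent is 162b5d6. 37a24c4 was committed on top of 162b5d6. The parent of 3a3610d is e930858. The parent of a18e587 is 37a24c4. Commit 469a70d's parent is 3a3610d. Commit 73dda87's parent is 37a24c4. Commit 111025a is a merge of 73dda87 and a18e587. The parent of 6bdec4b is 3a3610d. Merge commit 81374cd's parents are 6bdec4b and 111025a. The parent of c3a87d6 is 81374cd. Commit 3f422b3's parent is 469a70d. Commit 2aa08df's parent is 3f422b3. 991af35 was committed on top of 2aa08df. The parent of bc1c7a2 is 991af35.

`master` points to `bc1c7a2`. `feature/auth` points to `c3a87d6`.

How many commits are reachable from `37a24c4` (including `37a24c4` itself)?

3

Walking parent pointers from 37a24c4: reachable set = {162b5d6, 37a24c4, b1f08ba}.
That is 3 commits.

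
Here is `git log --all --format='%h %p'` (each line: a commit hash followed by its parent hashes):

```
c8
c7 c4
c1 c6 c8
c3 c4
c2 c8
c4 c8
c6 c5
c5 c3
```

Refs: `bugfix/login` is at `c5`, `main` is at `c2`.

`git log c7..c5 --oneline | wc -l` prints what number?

2

Reachable from c5: {c3, c4, c5, c8}.
Reachable from c7: {c4, c7, c8}.
In c5's history but not c7's: {c3, c5} — 2 commits.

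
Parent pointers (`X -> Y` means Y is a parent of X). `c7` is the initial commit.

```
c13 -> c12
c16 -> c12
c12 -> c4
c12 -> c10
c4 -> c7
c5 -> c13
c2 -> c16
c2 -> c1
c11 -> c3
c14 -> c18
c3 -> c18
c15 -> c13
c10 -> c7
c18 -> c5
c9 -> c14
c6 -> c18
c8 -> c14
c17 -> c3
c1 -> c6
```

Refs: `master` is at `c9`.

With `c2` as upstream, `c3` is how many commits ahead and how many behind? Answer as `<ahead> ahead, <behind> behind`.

1 ahead, 4 behind

Reachable from c3: {c10, c12, c13, c18, c3, c4, c5, c7}.
Reachable from c2: {c1, c10, c12, c13, c16, c18, c2, c4, c5, c6, c7}.
Only in c3's history (ahead): {c3} — 1.
Only in c2's history (behind): {c1, c16, c2, c6} — 4.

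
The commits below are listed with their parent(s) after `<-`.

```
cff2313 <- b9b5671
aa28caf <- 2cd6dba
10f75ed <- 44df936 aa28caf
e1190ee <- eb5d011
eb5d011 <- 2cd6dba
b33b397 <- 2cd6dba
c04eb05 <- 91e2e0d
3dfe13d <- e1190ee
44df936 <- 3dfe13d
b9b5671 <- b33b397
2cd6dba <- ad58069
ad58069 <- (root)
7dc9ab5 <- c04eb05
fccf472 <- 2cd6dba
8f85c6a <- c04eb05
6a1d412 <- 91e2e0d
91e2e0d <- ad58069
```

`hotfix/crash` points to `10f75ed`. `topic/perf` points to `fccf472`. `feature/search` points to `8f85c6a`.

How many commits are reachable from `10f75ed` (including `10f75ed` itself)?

8

Walking parent pointers from 10f75ed: reachable set = {10f75ed, 2cd6dba, 3dfe13d, 44df936, aa28caf, ad58069, e1190ee, eb5d011}.
That is 8 commits.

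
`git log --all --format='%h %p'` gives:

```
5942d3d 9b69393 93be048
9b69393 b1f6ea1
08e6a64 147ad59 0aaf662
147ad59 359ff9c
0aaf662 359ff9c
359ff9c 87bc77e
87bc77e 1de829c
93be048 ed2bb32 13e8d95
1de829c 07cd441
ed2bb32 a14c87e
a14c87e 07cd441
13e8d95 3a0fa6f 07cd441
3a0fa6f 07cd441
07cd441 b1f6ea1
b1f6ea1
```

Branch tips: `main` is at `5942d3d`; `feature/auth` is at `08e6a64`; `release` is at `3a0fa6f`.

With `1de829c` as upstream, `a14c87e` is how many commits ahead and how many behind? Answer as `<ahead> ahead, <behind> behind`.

Reachable from a14c87e: {07cd441, a14c87e, b1f6ea1}.
Reachable from 1de829c: {07cd441, 1de829c, b1f6ea1}.
Only in a14c87e's history (ahead): {a14c87e} — 1.
Only in 1de829c's history (behind): {1de829c} — 1.

1 ahead, 1 behind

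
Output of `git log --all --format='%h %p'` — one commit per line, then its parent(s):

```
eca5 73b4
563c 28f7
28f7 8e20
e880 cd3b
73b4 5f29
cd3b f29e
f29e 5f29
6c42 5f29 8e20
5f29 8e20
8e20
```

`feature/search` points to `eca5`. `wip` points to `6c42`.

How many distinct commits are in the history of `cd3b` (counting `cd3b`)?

Walking parent pointers from cd3b: reachable set = {5f29, 8e20, cd3b, f29e}.
That is 4 commits.

4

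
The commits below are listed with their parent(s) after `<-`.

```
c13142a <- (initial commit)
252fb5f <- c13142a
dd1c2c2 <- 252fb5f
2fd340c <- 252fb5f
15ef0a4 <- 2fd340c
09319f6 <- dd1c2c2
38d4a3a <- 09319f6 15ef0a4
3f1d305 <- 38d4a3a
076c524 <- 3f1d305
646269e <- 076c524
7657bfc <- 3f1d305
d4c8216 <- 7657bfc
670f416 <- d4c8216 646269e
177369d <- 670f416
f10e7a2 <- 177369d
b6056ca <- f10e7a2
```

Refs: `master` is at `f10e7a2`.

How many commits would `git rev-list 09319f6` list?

4

Walking parent pointers from 09319f6: reachable set = {09319f6, 252fb5f, c13142a, dd1c2c2}.
That is 4 commits.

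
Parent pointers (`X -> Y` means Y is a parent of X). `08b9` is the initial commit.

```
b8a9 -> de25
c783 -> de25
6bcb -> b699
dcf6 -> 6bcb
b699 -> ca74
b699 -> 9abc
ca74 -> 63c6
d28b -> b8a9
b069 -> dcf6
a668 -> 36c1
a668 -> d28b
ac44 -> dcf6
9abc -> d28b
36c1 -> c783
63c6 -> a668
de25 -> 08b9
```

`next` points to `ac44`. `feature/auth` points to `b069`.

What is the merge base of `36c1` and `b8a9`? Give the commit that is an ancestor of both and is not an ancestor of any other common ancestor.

Ancestors of 36c1: {08b9, 36c1, c783, de25}.
Ancestors of b8a9: {08b9, b8a9, de25}.
Common ancestors: {08b9, de25}.
Among these, de25 is not an ancestor of any other common ancestor — it is the merge base.

de25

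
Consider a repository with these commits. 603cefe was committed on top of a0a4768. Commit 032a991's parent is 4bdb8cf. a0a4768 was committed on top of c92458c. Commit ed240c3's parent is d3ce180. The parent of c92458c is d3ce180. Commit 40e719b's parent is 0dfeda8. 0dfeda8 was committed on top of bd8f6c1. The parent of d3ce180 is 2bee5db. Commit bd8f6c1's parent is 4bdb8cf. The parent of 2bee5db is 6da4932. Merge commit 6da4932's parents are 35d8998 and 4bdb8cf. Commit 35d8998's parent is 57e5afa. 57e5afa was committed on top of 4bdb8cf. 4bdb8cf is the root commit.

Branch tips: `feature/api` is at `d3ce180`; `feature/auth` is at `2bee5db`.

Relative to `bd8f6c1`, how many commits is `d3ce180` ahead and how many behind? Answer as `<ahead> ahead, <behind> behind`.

Reachable from d3ce180: {2bee5db, 35d8998, 4bdb8cf, 57e5afa, 6da4932, d3ce180}.
Reachable from bd8f6c1: {4bdb8cf, bd8f6c1}.
Only in d3ce180's history (ahead): {2bee5db, 35d8998, 57e5afa, 6da4932, d3ce180} — 5.
Only in bd8f6c1's history (behind): {bd8f6c1} — 1.

5 ahead, 1 behind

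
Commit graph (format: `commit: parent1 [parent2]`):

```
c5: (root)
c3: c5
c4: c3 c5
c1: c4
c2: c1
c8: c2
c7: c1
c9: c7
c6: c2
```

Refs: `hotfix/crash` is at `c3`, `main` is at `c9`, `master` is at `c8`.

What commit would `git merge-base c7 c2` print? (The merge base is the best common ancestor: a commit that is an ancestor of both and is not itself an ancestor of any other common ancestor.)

Ancestors of c7: {c1, c3, c4, c5, c7}.
Ancestors of c2: {c1, c2, c3, c4, c5}.
Common ancestors: {c1, c3, c4, c5}.
Among these, c1 is not an ancestor of any other common ancestor — it is the merge base.

c1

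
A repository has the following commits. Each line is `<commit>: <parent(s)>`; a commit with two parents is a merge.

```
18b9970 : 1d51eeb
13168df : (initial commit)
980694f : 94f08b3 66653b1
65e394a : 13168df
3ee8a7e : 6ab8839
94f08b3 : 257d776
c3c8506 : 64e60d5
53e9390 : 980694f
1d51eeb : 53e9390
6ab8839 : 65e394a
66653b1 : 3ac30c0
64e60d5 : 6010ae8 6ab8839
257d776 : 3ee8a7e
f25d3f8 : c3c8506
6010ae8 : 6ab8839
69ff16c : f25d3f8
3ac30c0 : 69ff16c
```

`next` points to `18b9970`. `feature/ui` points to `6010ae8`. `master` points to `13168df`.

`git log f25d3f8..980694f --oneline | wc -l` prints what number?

Reachable from 980694f: {13168df, 257d776, 3ac30c0, 3ee8a7e, 6010ae8, 64e60d5, 65e394a, 66653b1, 69ff16c, 6ab8839, 94f08b3, 980694f, c3c8506, f25d3f8}.
Reachable from f25d3f8: {13168df, 6010ae8, 64e60d5, 65e394a, 6ab8839, c3c8506, f25d3f8}.
In 980694f's history but not f25d3f8's: {257d776, 3ac30c0, 3ee8a7e, 66653b1, 69ff16c, 94f08b3, 980694f} — 7 commits.

7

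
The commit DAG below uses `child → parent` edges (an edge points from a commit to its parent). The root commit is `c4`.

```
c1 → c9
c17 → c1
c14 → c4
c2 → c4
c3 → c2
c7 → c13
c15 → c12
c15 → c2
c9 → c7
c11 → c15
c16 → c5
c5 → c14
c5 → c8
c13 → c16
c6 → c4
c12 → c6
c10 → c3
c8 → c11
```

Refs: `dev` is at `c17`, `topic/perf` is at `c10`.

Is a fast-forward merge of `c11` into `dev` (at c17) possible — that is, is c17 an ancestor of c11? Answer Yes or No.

No

A fast-forward from c17 to c11 is possible iff c17 is an ancestor of c11.
Ancestors of c11: {c11, c12, c15, c2, c4, c6}.
c17 is not among them, so fast-forward is not possible.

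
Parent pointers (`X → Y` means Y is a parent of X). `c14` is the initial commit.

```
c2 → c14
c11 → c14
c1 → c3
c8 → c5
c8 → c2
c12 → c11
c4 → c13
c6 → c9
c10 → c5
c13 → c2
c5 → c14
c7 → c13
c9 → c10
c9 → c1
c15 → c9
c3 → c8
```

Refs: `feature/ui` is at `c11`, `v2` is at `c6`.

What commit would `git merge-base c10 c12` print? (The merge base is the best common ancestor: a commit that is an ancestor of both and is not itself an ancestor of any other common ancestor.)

Ancestors of c10: {c10, c14, c5}.
Ancestors of c12: {c11, c12, c14}.
Common ancestors: {c14}.
The only common ancestor is c14, so it is the merge base.

c14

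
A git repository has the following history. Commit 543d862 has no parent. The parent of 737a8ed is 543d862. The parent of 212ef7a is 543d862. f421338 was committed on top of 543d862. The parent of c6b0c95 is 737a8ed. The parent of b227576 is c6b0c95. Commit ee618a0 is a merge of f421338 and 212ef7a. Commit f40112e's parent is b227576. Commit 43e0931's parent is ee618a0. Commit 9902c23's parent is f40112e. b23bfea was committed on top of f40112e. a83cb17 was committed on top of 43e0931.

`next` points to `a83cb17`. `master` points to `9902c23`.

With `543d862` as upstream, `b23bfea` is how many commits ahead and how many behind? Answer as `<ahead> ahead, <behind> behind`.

5 ahead, 0 behind

Reachable from b23bfea: {543d862, 737a8ed, b227576, b23bfea, c6b0c95, f40112e}.
Reachable from 543d862: {543d862}.
Only in b23bfea's history (ahead): {737a8ed, b227576, b23bfea, c6b0c95, f40112e} — 5.
Only in 543d862's history (behind): {} — 0.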